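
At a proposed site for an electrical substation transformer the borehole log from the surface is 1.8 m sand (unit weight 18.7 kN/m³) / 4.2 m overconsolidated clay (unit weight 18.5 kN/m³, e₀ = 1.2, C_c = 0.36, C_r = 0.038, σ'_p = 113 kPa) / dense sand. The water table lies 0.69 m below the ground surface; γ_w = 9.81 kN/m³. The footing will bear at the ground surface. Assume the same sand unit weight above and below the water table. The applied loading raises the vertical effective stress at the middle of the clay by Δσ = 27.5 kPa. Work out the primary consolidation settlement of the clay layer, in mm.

Mid-depth of clay below the ground surface: z = 1.8 + 4.2/2 = 3.9 m.
Total vertical stress at mid-clay: σ_v = 18.7×1.8 + 18.5×2.1 = 72.51 kPa.
Pore pressure: u = 9.81×(3.9 − 0.69) = 31.49 kPa.
Initial effective stress: σ'_0 = σ_v − u = 72.51 − 31.49 = 41.02 kPa.
Final effective stress: σ'_f = 41.02 + 27.5 = 68.52 kPa.
σ'_f = 68.52 ≤ σ'_p = 113 kPa, so the clay remains overconsolidated and only the recompression index applies:
S_c = C_r·H/(1+e₀)·log₁₀(σ'_f/σ'_0) = 0.038×4.2/2.2×log₁₀(68.52/41.02)
    = 0.072546 × 0.22282 = 0.01616 m

S_c ≈ 16.2 mm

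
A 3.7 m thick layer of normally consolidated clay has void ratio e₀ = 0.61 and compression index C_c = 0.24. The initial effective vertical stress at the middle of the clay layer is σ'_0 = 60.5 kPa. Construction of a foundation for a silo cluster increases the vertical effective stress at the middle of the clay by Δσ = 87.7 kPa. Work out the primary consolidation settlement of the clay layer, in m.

S_c ≈ 0.215 m

Final effective stress: σ'_f = σ'_0 + Δσ = 60.5 + 87.7 = 148.2 kPa.
Normally consolidated clay, so the full stress increment lies on the virgin compression line:
S_c = C_c·H/(1+e₀)·log₁₀(σ'_f/σ'_0) = 0.24×3.7/(1+0.61)×log₁₀(148.2/60.5)
    = 0.55155 × 0.38909 = 0.2146 m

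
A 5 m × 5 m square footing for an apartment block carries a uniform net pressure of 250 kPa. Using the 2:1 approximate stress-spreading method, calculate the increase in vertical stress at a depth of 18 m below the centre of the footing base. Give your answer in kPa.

Δσ_z ≈ 11.8 kPa

By the 2:1 method the load spreads at 1 horizontal : 2 vertical, so at depth z the loaded area has grown by z in each plan dimension:
Δσ = qBL/((B+z)(L+z)) = 250×5×5/((5+18)(5+18)) = 11.815 kPa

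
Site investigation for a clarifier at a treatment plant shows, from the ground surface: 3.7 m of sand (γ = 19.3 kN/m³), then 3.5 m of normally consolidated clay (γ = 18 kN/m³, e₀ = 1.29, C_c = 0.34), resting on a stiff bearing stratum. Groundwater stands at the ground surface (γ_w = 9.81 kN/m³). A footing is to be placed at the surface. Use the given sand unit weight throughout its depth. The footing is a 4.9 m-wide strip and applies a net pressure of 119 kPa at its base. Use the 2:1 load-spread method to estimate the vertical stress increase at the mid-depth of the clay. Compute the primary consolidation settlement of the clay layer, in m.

S_c ≈ 0.172 m

Mid-depth of clay below the ground surface: z = 3.7 + 3.5/2 = 5.45 m.
Total vertical stress at mid-clay: σ_v = 19.3×3.7 + 18×1.75 = 102.91 kPa.
Pore pressure: u = 9.81×(5.45 − 0) = 53.465 kPa.
Initial effective stress: σ'_0 = σ_v − u = 102.91 − 53.465 = 49.445 kPa.
Stress increase at mid-clay by the 2:1 spreading method:
Δσ = qB/(B+z) = 119×4.9/(4.9+5.45) = 56.338 kPa
Final effective stress: σ'_f = σ'_0 + Δσ = 49.445 + 56.338 = 105.78 kPa.
Normally consolidated clay, so the full stress increment lies on the virgin compression line:
S_c = C_c·H/(1+e₀)·log₁₀(σ'_f/σ'_0) = 0.34×3.5/(1+1.29)×log₁₀(105.78/49.445)
    = 0.51965 × 0.33028 = 0.1716 m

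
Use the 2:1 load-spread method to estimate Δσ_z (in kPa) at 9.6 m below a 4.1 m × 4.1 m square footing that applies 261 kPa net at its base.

Δσ_z ≈ 23.4 kPa

By the 2:1 method the load spreads at 1 horizontal : 2 vertical, so at depth z the loaded area has grown by z in each plan dimension:
Δσ = qBL/((B+z)(L+z)) = 261×4.1×4.1/((4.1+9.6)(4.1+9.6)) = 23.376 kPa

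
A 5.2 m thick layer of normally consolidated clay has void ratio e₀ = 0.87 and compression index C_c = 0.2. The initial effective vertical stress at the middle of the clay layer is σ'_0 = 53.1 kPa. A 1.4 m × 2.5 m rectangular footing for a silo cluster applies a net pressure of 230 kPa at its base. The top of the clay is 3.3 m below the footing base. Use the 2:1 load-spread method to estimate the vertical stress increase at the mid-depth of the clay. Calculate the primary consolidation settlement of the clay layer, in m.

S_c ≈ 0.0534 m

Mid-depth of clay below the footing base: z = 3.3 + 5.2/2 = 5.9 m.
Stress increase at mid-clay by the 2:1 spreading method:
Δσ = qBL/((B+z)(L+z)) = 230×1.4×2.5/((1.4+5.9)(2.5+5.9)) = 13.128 kPa
Final effective stress: σ'_f = σ'_0 + Δσ = 53.1 + 13.128 = 66.228 kPa.
Normally consolidated clay, so the full stress increment lies on the virgin compression line:
S_c = C_c·H/(1+e₀)·log₁₀(σ'_f/σ'_0) = 0.2×5.2/(1+0.87)×log₁₀(66.228/53.1)
    = 0.55615 × 0.095947 = 0.05336 m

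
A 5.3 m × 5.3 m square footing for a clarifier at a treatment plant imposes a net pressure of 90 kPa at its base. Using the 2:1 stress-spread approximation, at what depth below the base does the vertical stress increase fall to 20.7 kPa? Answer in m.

z ≈ 5.75 m

2:1 spreading — at depth z the loaded area has grown by z in each plan dimension:
qB²/(B+z)² = Δσ_z ⇒ z = B(√(q/Δσ_z) − 1) = 5.3×(√(90/20.7) − 1) = 5.751 m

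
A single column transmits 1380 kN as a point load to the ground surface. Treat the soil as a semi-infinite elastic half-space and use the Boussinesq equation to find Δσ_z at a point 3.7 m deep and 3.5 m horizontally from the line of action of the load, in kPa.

Δσ_z ≈ 9.74 kPa

Boussinesq vertical stress below a point load on an elastic half-space:
Δσ_z = 3P/(2πz²) · [1 + (r/z)²]^(−5/2)
r/z = 3.5/3.7 = 0.94595; [1+(r/z)²]^(−5/2) = 0.20234.
Δσ_z = 3×1380/(2π×3.7²) × 0.20234 = 48.13 × 0.20234 = 9.739 kPa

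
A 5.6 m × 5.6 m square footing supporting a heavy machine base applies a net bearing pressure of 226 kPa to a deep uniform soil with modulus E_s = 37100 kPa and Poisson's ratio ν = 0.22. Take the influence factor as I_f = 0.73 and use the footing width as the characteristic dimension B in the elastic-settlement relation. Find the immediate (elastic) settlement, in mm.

S_e ≈ 23.7 mm

Immediate (elastic) settlement: S_e = q·B·(1−ν²)/E_s · I_f.
S_e = 226 × 5.6 × (1 − 0.22²) / 37100 × 0.73
    = 226 × 5.6 × 0.9516 / 37100 × 0.73
    = 0.0237 m = 23.7 mm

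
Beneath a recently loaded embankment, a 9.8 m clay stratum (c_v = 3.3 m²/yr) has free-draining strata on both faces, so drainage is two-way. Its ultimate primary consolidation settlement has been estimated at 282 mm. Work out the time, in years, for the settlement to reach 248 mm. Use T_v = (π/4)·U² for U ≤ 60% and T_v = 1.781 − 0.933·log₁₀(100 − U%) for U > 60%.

t ≈ 5.62 years

Drainage path length: H_d = H/2 = 4.9 m (double drainage).
U = S(t)/S_ult = 248/282 = 0.8794.
U > 60%: T_v = 1.781 − 0.933·log₁₀(100 − 87.943) = 0.77221.
t = T_v·H_d²/c_v = 0.77221×4.9²/3.3 = 5.618 years.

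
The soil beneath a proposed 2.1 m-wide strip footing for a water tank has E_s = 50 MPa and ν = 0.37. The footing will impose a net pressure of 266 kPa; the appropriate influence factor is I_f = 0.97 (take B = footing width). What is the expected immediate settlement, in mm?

S_e ≈ 9.35 mm

Immediate (elastic) settlement: S_e = q·B·(1−ν²)/E_s · I_f.
E_s = 50 MPa = 50000 kPa.
S_e = 266 × 2.1 × (1 − 0.37²) / 50000 × 0.97
    = 266 × 2.1 × 0.8631 / 50000 × 0.97
    = 0.009353 m = 9.353 mm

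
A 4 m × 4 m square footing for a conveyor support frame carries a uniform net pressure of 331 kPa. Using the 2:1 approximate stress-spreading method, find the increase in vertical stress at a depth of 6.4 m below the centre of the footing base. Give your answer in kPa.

By the 2:1 method the load spreads at 1 horizontal : 2 vertical, so at depth z the loaded area has grown by z in each plan dimension:
Δσ = qBL/((B+z)(L+z)) = 331×4×4/((4+6.4)(4+6.4)) = 48.964 kPa

Δσ_z ≈ 49 kPa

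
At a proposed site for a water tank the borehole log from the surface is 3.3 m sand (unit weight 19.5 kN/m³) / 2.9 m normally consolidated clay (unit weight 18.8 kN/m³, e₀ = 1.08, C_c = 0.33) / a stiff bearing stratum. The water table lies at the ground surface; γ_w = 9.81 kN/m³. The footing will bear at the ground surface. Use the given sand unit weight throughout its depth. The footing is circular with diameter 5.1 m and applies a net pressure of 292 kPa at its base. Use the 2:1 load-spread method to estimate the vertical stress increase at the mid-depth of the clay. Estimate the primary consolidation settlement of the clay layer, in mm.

S_c ≈ 201 mm

Mid-depth of clay below the ground surface: z = 3.3 + 2.9/2 = 4.75 m.
Total vertical stress at mid-clay: σ_v = 19.5×3.3 + 18.8×1.45 = 91.61 kPa.
Pore pressure: u = 9.81×(4.75 − 0) = 46.598 kPa.
Initial effective stress: σ'_0 = σ_v − u = 91.61 − 46.598 = 45.012 kPa.
Stress increase at mid-clay by the 2:1 spreading method:
Δσ ≈ qD²/(D+z)² = 292×5.1²/(5.1+4.75)² = 78.28 kPa
Final effective stress: σ'_f = σ'_0 + Δσ = 45.012 + 78.28 = 123.29 kPa.
Normally consolidated clay, so the full stress increment lies on the virgin compression line:
S_c = C_c·H/(1+e₀)·log₁₀(σ'_f/σ'_0) = 0.33×2.9/(1+1.08)×log₁₀(123.29/45.012)
    = 0.4601 × 0.4376 = 0.2013 m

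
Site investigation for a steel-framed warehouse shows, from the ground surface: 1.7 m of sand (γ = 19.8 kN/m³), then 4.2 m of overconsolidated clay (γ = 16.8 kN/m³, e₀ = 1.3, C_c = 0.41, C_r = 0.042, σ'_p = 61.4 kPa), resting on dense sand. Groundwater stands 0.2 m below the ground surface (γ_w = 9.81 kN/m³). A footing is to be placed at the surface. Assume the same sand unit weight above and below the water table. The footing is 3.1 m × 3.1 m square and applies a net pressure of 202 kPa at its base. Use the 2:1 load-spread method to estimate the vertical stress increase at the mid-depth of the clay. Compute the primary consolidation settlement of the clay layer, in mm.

Mid-depth of clay below the ground surface: z = 1.7 + 4.2/2 = 3.8 m.
Total vertical stress at mid-clay: σ_v = 19.8×1.7 + 16.8×2.1 = 68.94 kPa.
Pore pressure: u = 9.81×(3.8 − 0.2) = 35.316 kPa.
Initial effective stress: σ'_0 = σ_v − u = 68.94 − 35.316 = 33.624 kPa.
Stress increase at mid-clay by the 2:1 spreading method:
Δσ = qBL/((B+z)(L+z)) = 202×3.1×3.1/((3.1+3.8)(3.1+3.8)) = 40.773 kPa
Final effective stress: σ'_f = 33.624 + 40.773 = 74.397 kPa.
σ'_f = 74.397 > σ'_p = 61.4 kPa, so the stress path crosses the preconsolidation pressure — recompression up to σ'_p, then virgin compression beyond:
S_c = H/(1+e₀)·[C_r·log₁₀(σ'_p/σ'_0) + C_c·log₁₀(σ'_f/σ'_p)]
    = 4.2/2.3 × [0.042×log₁₀(61.4/33.624) + 0.41×log₁₀(74.397/61.4)]
    = 1.8261 × [0.010984 + 0.034189] = 0.08249 m

S_c ≈ 82.5 mm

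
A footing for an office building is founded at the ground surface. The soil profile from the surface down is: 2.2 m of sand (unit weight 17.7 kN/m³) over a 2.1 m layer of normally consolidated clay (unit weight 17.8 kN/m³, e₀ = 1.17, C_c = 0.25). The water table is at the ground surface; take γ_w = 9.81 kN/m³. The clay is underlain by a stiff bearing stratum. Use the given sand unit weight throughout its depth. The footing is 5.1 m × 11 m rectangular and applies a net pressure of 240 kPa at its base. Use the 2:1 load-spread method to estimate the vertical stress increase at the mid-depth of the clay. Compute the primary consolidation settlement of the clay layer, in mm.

S_c ≈ 177 mm

Mid-depth of clay below the ground surface: z = 2.2 + 2.1/2 = 3.25 m.
Total vertical stress at mid-clay: σ_v = 17.7×2.2 + 17.8×1.05 = 57.63 kPa.
Pore pressure: u = 9.81×(3.25 − 0) = 31.883 kPa.
Initial effective stress: σ'_0 = σ_v − u = 57.63 − 31.883 = 25.747 kPa.
Stress increase at mid-clay by the 2:1 spreading method:
Δσ = qBL/((B+z)(L+z)) = 240×5.1×11/((5.1+3.25)(11+3.25)) = 113.15 kPa
Final effective stress: σ'_f = σ'_0 + Δσ = 25.747 + 113.15 = 138.9 kPa.
Normally consolidated clay, so the full stress increment lies on the virgin compression line:
S_c = C_c·H/(1+e₀)·log₁₀(σ'_f/σ'_0) = 0.25×2.1/(1+1.17)×log₁₀(138.9/25.747)
    = 0.24194 × 0.73198 = 0.1771 m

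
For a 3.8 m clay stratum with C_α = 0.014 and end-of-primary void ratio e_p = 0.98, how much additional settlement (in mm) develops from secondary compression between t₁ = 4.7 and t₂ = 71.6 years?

S_s ≈ 31.8 mm

Secondary compression: S_s = C_α·H/(1+e_p)·log₁₀(t₂/t₁)
S_s = 0.014×3.8/(1+0.98)×log₁₀(71.6/4.7)
    = 0.02687 × 1.183 = 0.03178 m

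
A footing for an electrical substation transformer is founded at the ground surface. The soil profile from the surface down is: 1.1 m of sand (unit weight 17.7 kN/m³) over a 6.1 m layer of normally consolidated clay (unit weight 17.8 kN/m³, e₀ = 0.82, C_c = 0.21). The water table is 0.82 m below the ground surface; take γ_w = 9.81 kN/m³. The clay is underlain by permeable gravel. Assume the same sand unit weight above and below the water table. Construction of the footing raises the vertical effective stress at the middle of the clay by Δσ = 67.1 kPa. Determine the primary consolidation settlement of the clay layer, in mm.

S_c ≈ 296 mm

Mid-depth of clay below the ground surface: z = 1.1 + 6.1/2 = 4.15 m.
Total vertical stress at mid-clay: σ_v = 17.7×1.1 + 17.8×3.05 = 73.76 kPa.
Pore pressure: u = 9.81×(4.15 − 0.82) = 32.667 kPa.
Initial effective stress: σ'_0 = σ_v − u = 73.76 − 32.667 = 41.093 kPa.
Final effective stress: σ'_f = σ'_0 + Δσ = 41.093 + 67.1 = 108.19 kPa.
Normally consolidated clay, so the full stress increment lies on the virgin compression line:
S_c = C_c·H/(1+e₀)·log₁₀(σ'_f/σ'_0) = 0.21×6.1/(1+0.82)×log₁₀(108.19/41.093)
    = 0.70385 × 0.42042 = 0.2959 m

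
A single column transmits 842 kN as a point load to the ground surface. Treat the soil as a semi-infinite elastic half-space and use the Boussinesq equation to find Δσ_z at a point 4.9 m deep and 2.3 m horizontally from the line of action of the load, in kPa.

Boussinesq vertical stress below a point load on an elastic half-space:
Δσ_z = 3P/(2πz²) · [1 + (r/z)²]^(−5/2)
r/z = 2.3/4.9 = 0.46939; [1+(r/z)²]^(−5/2) = 0.60787.
Δσ_z = 3×842/(2π×4.9²) × 0.60787 = 16.744 × 0.60787 = 10.18 kPa

Δσ_z ≈ 10.2 kPa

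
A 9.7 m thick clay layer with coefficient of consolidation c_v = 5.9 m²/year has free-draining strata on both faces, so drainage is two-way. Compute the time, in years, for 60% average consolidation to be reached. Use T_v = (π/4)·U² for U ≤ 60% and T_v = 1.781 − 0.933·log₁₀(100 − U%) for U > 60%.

Drainage path length: H_d = H/2 = 4.85 m (double drainage).
U ≤ 60%: T_v = (π/4)·U² = (π/4)×0.6² = 0.28274.
t = T_v·H_d²/c_v = 0.28274×4.85²/5.9 = 1.127 years.

t ≈ 1.13 years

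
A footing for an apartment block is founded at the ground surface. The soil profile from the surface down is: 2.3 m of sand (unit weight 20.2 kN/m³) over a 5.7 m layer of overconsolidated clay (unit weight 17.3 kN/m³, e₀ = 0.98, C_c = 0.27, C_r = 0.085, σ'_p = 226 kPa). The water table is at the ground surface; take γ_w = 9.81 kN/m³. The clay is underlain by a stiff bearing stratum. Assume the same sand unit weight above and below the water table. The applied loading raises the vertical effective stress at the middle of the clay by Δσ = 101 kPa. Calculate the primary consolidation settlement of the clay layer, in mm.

Mid-depth of clay below the ground surface: z = 2.3 + 5.7/2 = 5.15 m.
Total vertical stress at mid-clay: σ_v = 20.2×2.3 + 17.3×2.85 = 95.765 kPa.
Pore pressure: u = 9.81×(5.15 − 0) = 50.522 kPa.
Initial effective stress: σ'_0 = σ_v − u = 95.765 − 50.522 = 45.243 kPa.
Final effective stress: σ'_f = 45.243 + 101 = 146.24 kPa.
σ'_f = 146.24 ≤ σ'_p = 226 kPa, so the clay remains overconsolidated and only the recompression index applies:
S_c = C_r·H/(1+e₀)·log₁₀(σ'_f/σ'_0) = 0.085×5.7/1.98×log₁₀(146.24/45.243)
    = 0.2447 × 0.50951 = 0.1247 m

S_c ≈ 125 mm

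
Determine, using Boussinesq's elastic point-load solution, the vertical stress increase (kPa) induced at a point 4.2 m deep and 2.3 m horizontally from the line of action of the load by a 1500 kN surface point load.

Boussinesq vertical stress below a point load on an elastic half-space:
Δσ_z = 3P/(2πz²) · [1 + (r/z)²]^(−5/2)
r/z = 2.3/4.2 = 0.54762; [1+(r/z)²]^(−5/2) = 0.51908.
Δσ_z = 3×1500/(2π×4.2²) × 0.51908 = 40.601 × 0.51908 = 21.08 kPa

Δσ_z ≈ 21.1 kPa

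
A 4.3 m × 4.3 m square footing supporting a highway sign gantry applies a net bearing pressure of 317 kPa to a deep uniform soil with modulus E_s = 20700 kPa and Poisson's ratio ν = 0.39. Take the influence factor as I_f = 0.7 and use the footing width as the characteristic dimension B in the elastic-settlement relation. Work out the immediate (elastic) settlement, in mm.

Immediate (elastic) settlement: S_e = q·B·(1−ν²)/E_s · I_f.
S_e = 317 × 4.3 × (1 − 0.39²) / 20700 × 0.7
    = 317 × 4.3 × 0.8479 / 20700 × 0.7
    = 0.03908 m = 39.08 mm

S_e ≈ 39.1 mm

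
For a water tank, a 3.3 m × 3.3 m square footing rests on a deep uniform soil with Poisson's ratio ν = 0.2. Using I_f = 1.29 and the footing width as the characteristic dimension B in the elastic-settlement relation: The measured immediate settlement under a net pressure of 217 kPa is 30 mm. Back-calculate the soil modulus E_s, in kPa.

S_e = q·B·(1−ν²)/E_s · I_f  ⇒  E_s = q·B·(1−ν²)·I_f / S_e.
E_s = 217 × 3.3 × 0.96 × 1.29 / 0.03 = 29560 kPa

E_s ≈ 29600 kPa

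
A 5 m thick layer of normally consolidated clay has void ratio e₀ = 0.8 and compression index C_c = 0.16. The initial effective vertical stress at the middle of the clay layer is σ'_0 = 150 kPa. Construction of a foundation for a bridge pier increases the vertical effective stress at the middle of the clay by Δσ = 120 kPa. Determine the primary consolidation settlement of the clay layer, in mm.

S_c ≈ 113 mm

Final effective stress: σ'_f = σ'_0 + Δσ = 150 + 120 = 270 kPa.
Normally consolidated clay, so the full stress increment lies on the virgin compression line:
S_c = C_c·H/(1+e₀)·log₁₀(σ'_f/σ'_0) = 0.16×5/(1+0.8)×log₁₀(270/150)
    = 0.44444 × 0.25527 = 0.1135 m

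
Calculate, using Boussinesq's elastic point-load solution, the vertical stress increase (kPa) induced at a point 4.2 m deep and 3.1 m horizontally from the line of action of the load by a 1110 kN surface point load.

Δσ_z ≈ 10.1 kPa

Boussinesq vertical stress below a point load on an elastic half-space:
Δσ_z = 3P/(2πz²) · [1 + (r/z)²]^(−5/2)
r/z = 3.1/4.2 = 0.7381; [1+(r/z)²]^(−5/2) = 0.33716.
Δσ_z = 3×1110/(2π×4.2²) × 0.33716 = 30.045 × 0.33716 = 10.13 kPa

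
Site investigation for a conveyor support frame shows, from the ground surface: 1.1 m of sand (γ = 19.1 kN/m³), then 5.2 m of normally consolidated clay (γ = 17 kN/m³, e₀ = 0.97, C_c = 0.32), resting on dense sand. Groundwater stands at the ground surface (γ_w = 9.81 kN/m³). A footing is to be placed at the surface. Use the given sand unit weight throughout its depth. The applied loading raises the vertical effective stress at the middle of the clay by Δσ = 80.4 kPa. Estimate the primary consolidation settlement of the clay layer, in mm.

S_c ≈ 488 mm

Mid-depth of clay below the ground surface: z = 1.1 + 5.2/2 = 3.7 m.
Total vertical stress at mid-clay: σ_v = 19.1×1.1 + 17×2.6 = 65.21 kPa.
Pore pressure: u = 9.81×(3.7 − 0) = 36.297 kPa.
Initial effective stress: σ'_0 = σ_v − u = 65.21 − 36.297 = 28.913 kPa.
Final effective stress: σ'_f = σ'_0 + Δσ = 28.913 + 80.4 = 109.31 kPa.
Normally consolidated clay, so the full stress increment lies on the virgin compression line:
S_c = C_c·H/(1+e₀)·log₁₀(σ'_f/σ'_0) = 0.32×5.2/(1+0.97)×log₁₀(109.31/28.913)
    = 0.84467 × 0.57757 = 0.4879 m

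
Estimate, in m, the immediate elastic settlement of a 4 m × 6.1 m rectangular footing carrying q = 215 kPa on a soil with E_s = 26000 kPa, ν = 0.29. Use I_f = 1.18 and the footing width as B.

Immediate (elastic) settlement: S_e = q·B·(1−ν²)/E_s · I_f.
S_e = 215 × 4 × (1 − 0.29²) / 26000 × 1.18
    = 215 × 4 × 0.9159 / 26000 × 1.18
    = 0.03575 m

S_e ≈ 0.0357 m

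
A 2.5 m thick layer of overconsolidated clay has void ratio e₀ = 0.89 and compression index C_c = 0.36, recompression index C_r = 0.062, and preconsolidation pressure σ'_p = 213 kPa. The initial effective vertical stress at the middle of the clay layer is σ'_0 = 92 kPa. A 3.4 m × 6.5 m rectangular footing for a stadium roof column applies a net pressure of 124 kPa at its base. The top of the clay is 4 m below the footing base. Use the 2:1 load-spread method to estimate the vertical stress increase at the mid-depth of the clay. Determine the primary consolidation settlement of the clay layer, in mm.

S_c ≈ 9.15 mm

Mid-depth of clay below the footing base: z = 4 + 2.5/2 = 5.25 m.
Stress increase at mid-clay by the 2:1 spreading method:
Δσ = qBL/((B+z)(L+z)) = 124×3.4×6.5/((3.4+5.25)(6.5+5.25)) = 26.962 kPa
Final effective stress: σ'_f = 92 + 26.962 = 118.96 kPa.
σ'_f = 118.96 ≤ σ'_p = 213 kPa, so the clay remains overconsolidated and only the recompression index applies:
S_c = C_r·H/(1+e₀)·log₁₀(σ'_f/σ'_0) = 0.062×2.5/1.89×log₁₀(118.96/92)
    = 0.082014 × 0.11161 = 0.009154 m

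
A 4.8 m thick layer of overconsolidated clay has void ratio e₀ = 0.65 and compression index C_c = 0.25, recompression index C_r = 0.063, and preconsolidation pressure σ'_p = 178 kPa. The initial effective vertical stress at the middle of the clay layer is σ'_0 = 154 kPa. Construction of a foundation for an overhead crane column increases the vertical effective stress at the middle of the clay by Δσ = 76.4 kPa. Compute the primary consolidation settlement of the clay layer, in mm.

S_c ≈ 93 mm

Final effective stress: σ'_f = 154 + 76.4 = 230.4 kPa.
σ'_f = 230.4 > σ'_p = 178 kPa, so the stress path crosses the preconsolidation pressure — recompression up to σ'_p, then virgin compression beyond:
S_c = H/(1+e₀)·[C_r·log₁₀(σ'_p/σ'_0) + C_c·log₁₀(σ'_f/σ'_p)]
    = 4.8/1.65 × [0.063×log₁₀(178/154) + 0.25×log₁₀(230.4/178)]
    = 2.9091 × [0.0039627 + 0.028016] = 0.09303 m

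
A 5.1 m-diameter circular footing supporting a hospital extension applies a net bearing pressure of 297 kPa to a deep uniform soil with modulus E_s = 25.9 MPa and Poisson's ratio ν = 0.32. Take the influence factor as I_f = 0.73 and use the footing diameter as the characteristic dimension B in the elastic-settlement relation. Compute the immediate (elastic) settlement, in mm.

S_e ≈ 38.3 mm

Immediate (elastic) settlement: S_e = q·B·(1−ν²)/E_s · I_f.
E_s = 25.9 MPa = 25900 kPa.
S_e = 297 × 5.1 × (1 − 0.32²) / 25900 × 0.73
    = 297 × 5.1 × 0.8976 / 25900 × 0.73
    = 0.03832 m = 38.32 mm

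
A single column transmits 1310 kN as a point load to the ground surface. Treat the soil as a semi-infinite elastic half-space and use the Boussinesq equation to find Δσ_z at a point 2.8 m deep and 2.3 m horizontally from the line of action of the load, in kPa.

Δσ_z ≈ 22 kPa

Boussinesq vertical stress below a point load on an elastic half-space:
Δσ_z = 3P/(2πz²) · [1 + (r/z)²]^(−5/2)
r/z = 2.3/2.8 = 0.82143; [1+(r/z)²]^(−5/2) = 0.2755.
Δσ_z = 3×1310/(2π×2.8²) × 0.2755 = 79.78 × 0.2755 = 21.98 kPa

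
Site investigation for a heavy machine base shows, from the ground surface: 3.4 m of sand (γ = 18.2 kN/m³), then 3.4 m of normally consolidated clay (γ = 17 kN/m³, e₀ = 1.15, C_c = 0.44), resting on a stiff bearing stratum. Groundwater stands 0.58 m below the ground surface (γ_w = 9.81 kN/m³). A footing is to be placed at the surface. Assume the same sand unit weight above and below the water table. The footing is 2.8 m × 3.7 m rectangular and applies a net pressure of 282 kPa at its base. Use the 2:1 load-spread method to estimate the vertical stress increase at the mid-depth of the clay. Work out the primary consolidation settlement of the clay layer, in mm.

Mid-depth of clay below the ground surface: z = 3.4 + 3.4/2 = 5.1 m.
Total vertical stress at mid-clay: σ_v = 18.2×3.4 + 17×1.7 = 90.78 kPa.
Pore pressure: u = 9.81×(5.1 − 0.58) = 44.341 kPa.
Initial effective stress: σ'_0 = σ_v − u = 90.78 − 44.341 = 46.439 kPa.
Stress increase at mid-clay by the 2:1 spreading method:
Δσ = qBL/((B+z)(L+z)) = 282×2.8×3.7/((2.8+5.1)(3.7+5.1)) = 42.024 kPa
Final effective stress: σ'_f = σ'_0 + Δσ = 46.439 + 42.024 = 88.463 kPa.
Normally consolidated clay, so the full stress increment lies on the virgin compression line:
S_c = C_c·H/(1+e₀)·log₁₀(σ'_f/σ'_0) = 0.44×3.4/(1+1.15)×log₁₀(88.463/46.439)
    = 0.69581 × 0.27988 = 0.1947 m

S_c ≈ 195 mm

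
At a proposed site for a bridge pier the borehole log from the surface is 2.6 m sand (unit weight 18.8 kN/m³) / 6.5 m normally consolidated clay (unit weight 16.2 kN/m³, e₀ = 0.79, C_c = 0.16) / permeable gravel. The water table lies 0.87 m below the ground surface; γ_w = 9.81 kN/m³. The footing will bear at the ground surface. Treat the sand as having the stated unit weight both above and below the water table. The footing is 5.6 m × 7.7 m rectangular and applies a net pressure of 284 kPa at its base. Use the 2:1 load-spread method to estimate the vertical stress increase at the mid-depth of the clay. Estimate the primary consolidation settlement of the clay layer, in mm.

S_c ≈ 231 mm

Mid-depth of clay below the ground surface: z = 2.6 + 6.5/2 = 5.85 m.
Total vertical stress at mid-clay: σ_v = 18.8×2.6 + 16.2×3.25 = 101.53 kPa.
Pore pressure: u = 9.81×(5.85 − 0.87) = 48.854 kPa.
Initial effective stress: σ'_0 = σ_v − u = 101.53 − 48.854 = 52.676 kPa.
Stress increase at mid-clay by the 2:1 spreading method:
Δσ = qBL/((B+z)(L+z)) = 284×5.6×7.7/((5.6+5.85)(7.7+5.85)) = 78.932 kPa
Final effective stress: σ'_f = σ'_0 + Δσ = 52.676 + 78.932 = 131.61 kPa.
Normally consolidated clay, so the full stress increment lies on the virgin compression line:
S_c = C_c·H/(1+e₀)·log₁₀(σ'_f/σ'_0) = 0.16×6.5/(1+0.79)×log₁₀(131.61/52.676)
    = 0.58101 × 0.39768 = 0.2311 m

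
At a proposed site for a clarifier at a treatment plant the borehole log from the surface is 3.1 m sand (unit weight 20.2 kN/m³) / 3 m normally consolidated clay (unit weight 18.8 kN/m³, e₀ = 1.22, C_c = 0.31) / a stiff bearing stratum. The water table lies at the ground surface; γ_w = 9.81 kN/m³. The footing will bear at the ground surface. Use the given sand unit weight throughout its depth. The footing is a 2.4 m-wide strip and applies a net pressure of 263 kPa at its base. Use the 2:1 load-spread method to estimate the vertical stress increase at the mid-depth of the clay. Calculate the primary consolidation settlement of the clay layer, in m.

S_c ≈ 0.198 m

Mid-depth of clay below the ground surface: z = 3.1 + 3/2 = 4.6 m.
Total vertical stress at mid-clay: σ_v = 20.2×3.1 + 18.8×1.5 = 90.82 kPa.
Pore pressure: u = 9.81×(4.6 − 0) = 45.126 kPa.
Initial effective stress: σ'_0 = σ_v − u = 90.82 − 45.126 = 45.694 kPa.
Stress increase at mid-clay by the 2:1 spreading method:
Δσ = qB/(B+z) = 263×2.4/(2.4+4.6) = 90.171 kPa
Final effective stress: σ'_f = σ'_0 + Δσ = 45.694 + 90.171 = 135.87 kPa.
Normally consolidated clay, so the full stress increment lies on the virgin compression line:
S_c = C_c·H/(1+e₀)·log₁₀(σ'_f/σ'_0) = 0.31×3/(1+1.22)×log₁₀(135.87/45.694)
    = 0.41892 × 0.47326 = 0.1983 m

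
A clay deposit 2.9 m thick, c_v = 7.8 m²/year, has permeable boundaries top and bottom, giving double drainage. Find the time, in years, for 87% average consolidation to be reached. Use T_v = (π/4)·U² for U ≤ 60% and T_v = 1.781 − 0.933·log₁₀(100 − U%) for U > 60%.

t ≈ 0.2 years

Drainage path length: H_d = H/2 = 1.45 m (double drainage).
U > 60%: T_v = 1.781 − 0.933·log₁₀(100 − 87) = 0.74169.
t = T_v·H_d²/c_v = 0.74169×1.45²/7.8 = 0.1999 years.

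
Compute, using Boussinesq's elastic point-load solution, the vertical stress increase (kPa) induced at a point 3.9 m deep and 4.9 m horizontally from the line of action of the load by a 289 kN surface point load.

Δσ_z ≈ 0.85 kPa

Boussinesq vertical stress below a point load on an elastic half-space:
Δσ_z = 3P/(2πz²) · [1 + (r/z)²]^(−5/2)
r/z = 4.9/3.9 = 1.2564; [1+(r/z)²]^(−5/2) = 0.09366.
Δσ_z = 3×289/(2π×3.9²) × 0.09366 = 9.0721 × 0.09366 = 0.8497 kPa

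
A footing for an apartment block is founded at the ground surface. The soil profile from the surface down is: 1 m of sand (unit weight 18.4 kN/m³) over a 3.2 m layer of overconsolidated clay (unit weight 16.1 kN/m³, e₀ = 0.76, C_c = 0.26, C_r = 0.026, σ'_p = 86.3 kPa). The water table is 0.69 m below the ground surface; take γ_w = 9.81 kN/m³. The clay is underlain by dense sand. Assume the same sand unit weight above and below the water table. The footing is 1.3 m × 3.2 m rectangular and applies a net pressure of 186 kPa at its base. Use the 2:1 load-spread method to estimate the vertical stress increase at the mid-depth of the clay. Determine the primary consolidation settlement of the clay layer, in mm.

Mid-depth of clay below the ground surface: z = 1 + 3.2/2 = 2.6 m.
Total vertical stress at mid-clay: σ_v = 18.4×1 + 16.1×1.6 = 44.16 kPa.
Pore pressure: u = 9.81×(2.6 − 0.69) = 18.737 kPa.
Initial effective stress: σ'_0 = σ_v − u = 44.16 − 18.737 = 25.423 kPa.
Stress increase at mid-clay by the 2:1 spreading method:
Δσ = qBL/((B+z)(L+z)) = 186×1.3×3.2/((1.3+2.6)(3.2+2.6)) = 34.207 kPa
Final effective stress: σ'_f = 25.423 + 34.207 = 59.63 kPa.
σ'_f = 59.63 ≤ σ'_p = 86.3 kPa, so the clay remains overconsolidated and only the recompression index applies:
S_c = C_r·H/(1+e₀)·log₁₀(σ'_f/σ'_0) = 0.026×3.2/1.76×log₁₀(59.63/25.423)
    = 0.047273 × 0.37024 = 0.0175 m

S_c ≈ 17.5 mm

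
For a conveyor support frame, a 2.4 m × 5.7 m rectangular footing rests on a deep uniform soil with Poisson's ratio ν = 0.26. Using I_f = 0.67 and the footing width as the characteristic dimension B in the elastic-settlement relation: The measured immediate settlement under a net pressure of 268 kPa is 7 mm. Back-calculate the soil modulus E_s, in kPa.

S_e = q·B·(1−ν²)/E_s · I_f  ⇒  E_s = q·B·(1−ν²)·I_f / S_e.
E_s = 268 × 2.4 × 0.9324 × 0.67 / 0.007 = 57400 kPa

E_s ≈ 57400 kPa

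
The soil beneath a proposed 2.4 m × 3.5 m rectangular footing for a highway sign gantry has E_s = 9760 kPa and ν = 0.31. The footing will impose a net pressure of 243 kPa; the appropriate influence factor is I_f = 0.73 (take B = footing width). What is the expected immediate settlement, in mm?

S_e ≈ 39.4 mm

Immediate (elastic) settlement: S_e = q·B·(1−ν²)/E_s · I_f.
S_e = 243 × 2.4 × (1 − 0.31²) / 9760 × 0.73
    = 243 × 2.4 × 0.9039 / 9760 × 0.73
    = 0.03943 m = 39.43 mm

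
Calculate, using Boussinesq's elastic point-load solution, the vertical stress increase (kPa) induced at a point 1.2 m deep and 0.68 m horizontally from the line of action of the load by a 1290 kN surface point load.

Boussinesq vertical stress below a point load on an elastic half-space:
Δσ_z = 3P/(2πz²) · [1 + (r/z)²]^(−5/2)
r/z = 0.68/1.2 = 0.56667; [1+(r/z)²]^(−5/2) = 0.49848.
Δσ_z = 3×1290/(2π×1.2²) × 0.49848 = 427.73 × 0.49848 = 213.2 kPa

Δσ_z ≈ 213 kPa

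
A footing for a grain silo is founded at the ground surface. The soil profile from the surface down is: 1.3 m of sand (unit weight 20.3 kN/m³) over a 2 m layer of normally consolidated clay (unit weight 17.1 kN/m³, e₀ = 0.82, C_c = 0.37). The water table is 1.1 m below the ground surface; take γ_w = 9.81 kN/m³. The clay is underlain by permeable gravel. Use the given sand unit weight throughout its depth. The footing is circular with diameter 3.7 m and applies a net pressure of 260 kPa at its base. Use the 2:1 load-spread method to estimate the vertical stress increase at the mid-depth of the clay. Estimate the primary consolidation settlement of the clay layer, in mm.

S_c ≈ 250 mm

Mid-depth of clay below the ground surface: z = 1.3 + 2/2 = 2.3 m.
Total vertical stress at mid-clay: σ_v = 20.3×1.3 + 17.1×1 = 43.49 kPa.
Pore pressure: u = 9.81×(2.3 − 1.1) = 11.772 kPa.
Initial effective stress: σ'_0 = σ_v − u = 43.49 − 11.772 = 31.718 kPa.
Stress increase at mid-clay by the 2:1 spreading method:
Δσ ≈ qD²/(D+z)² = 260×3.7²/(3.7+2.3)² = 98.872 kPa
Final effective stress: σ'_f = σ'_0 + Δσ = 31.718 + 98.872 = 130.59 kPa.
Normally consolidated clay, so the full stress increment lies on the virgin compression line:
S_c = C_c·H/(1+e₀)·log₁₀(σ'_f/σ'_0) = 0.37×2/(1+0.82)×log₁₀(130.59/31.718)
    = 0.40659 × 0.6146 = 0.2499 m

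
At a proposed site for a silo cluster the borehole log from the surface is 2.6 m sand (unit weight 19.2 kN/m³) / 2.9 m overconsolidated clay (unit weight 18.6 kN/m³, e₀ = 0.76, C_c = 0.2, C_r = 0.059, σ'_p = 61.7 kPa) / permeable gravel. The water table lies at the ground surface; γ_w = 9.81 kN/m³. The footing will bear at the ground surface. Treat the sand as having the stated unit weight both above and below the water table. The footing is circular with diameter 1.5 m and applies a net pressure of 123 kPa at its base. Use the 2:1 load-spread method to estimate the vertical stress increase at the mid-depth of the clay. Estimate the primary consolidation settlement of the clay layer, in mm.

Mid-depth of clay below the ground surface: z = 2.6 + 2.9/2 = 4.05 m.
Total vertical stress at mid-clay: σ_v = 19.2×2.6 + 18.6×1.45 = 76.89 kPa.
Pore pressure: u = 9.81×(4.05 − 0) = 39.73 kPa.
Initial effective stress: σ'_0 = σ_v − u = 76.89 − 39.73 = 37.16 kPa.
Stress increase at mid-clay by the 2:1 spreading method:
Δσ ≈ qD²/(D+z)² = 123×1.5²/(1.5+4.05)² = 8.9847 kPa
Final effective stress: σ'_f = 37.16 + 8.9847 = 46.145 kPa.
σ'_f = 46.145 ≤ σ'_p = 61.7 kPa, so the clay remains overconsolidated and only the recompression index applies:
S_c = C_r·H/(1+e₀)·log₁₀(σ'_f/σ'_0) = 0.059×2.9/1.76×log₁₀(46.145/37.16)
    = 0.097214 × 0.094049 = 0.009143 m

S_c ≈ 9.14 mm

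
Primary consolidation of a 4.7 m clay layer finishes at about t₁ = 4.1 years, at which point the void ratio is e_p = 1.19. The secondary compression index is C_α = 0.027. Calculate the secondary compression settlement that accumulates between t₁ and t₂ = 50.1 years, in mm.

S_s ≈ 63 mm

Secondary compression: S_s = C_α·H/(1+e_p)·log₁₀(t₂/t₁)
S_s = 0.027×4.7/(1+1.19)×log₁₀(50.1/4.1)
    = 0.05795 × 1.087 = 0.06299 m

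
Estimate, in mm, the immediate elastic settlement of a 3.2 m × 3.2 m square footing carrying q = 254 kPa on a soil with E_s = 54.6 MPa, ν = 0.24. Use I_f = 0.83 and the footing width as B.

S_e ≈ 11.6 mm

Immediate (elastic) settlement: S_e = q·B·(1−ν²)/E_s · I_f.
E_s = 54.6 MPa = 54600 kPa.
S_e = 254 × 3.2 × (1 − 0.24²) / 54600 × 0.83
    = 254 × 3.2 × 0.9424 / 54600 × 0.83
    = 0.01164 m = 11.64 mm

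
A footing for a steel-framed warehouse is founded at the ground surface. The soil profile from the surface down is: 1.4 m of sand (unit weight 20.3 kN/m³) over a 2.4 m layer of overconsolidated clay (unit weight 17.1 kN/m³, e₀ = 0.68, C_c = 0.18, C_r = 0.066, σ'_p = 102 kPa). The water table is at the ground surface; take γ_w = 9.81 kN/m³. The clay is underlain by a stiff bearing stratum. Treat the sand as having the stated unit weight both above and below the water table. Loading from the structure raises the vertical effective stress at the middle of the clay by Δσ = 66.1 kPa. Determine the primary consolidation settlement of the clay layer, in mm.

S_c ≈ 54.9 mm

Mid-depth of clay below the ground surface: z = 1.4 + 2.4/2 = 2.6 m.
Total vertical stress at mid-clay: σ_v = 20.3×1.4 + 17.1×1.2 = 48.94 kPa.
Pore pressure: u = 9.81×(2.6 − 0) = 25.506 kPa.
Initial effective stress: σ'_0 = σ_v − u = 48.94 − 25.506 = 23.434 kPa.
Final effective stress: σ'_f = 23.434 + 66.1 = 89.534 kPa.
σ'_f = 89.534 ≤ σ'_p = 102 kPa, so the clay remains overconsolidated and only the recompression index applies:
S_c = C_r·H/(1+e₀)·log₁₀(σ'_f/σ'_0) = 0.066×2.4/1.68×log₁₀(89.534/23.434)
    = 0.094288 × 0.58214 = 0.05489 m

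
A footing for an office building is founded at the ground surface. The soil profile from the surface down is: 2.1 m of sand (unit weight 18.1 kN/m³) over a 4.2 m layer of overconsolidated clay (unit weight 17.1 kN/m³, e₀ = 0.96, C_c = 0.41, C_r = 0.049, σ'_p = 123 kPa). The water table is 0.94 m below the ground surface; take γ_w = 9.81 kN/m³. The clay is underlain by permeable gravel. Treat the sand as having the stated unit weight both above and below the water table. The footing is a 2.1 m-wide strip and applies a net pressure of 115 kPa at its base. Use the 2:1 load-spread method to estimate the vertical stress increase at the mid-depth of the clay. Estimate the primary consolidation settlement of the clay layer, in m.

Mid-depth of clay below the ground surface: z = 2.1 + 4.2/2 = 4.2 m.
Total vertical stress at mid-clay: σ_v = 18.1×2.1 + 17.1×2.1 = 73.92 kPa.
Pore pressure: u = 9.81×(4.2 − 0.94) = 31.981 kPa.
Initial effective stress: σ'_0 = σ_v − u = 73.92 − 31.981 = 41.939 kPa.
Stress increase at mid-clay by the 2:1 spreading method:
Δσ = qB/(B+z) = 115×2.1/(2.1+4.2) = 38.333 kPa
Final effective stress: σ'_f = 41.939 + 38.333 = 80.272 kPa.
σ'_f = 80.272 ≤ σ'_p = 123 kPa, so the clay remains overconsolidated and only the recompression index applies:
S_c = C_r·H/(1+e₀)·log₁₀(σ'_f/σ'_0) = 0.049×4.2/1.96×log₁₀(80.272/41.939)
    = 0.105 × 0.28195 = 0.02961 m

S_c ≈ 0.0296 m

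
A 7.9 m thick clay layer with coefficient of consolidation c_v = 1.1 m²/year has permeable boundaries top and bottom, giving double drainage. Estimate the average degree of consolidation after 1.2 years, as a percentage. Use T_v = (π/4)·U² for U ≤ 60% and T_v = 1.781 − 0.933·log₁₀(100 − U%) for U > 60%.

Drainage path length: H_d = H/2 = 3.95 m (double drainage).
T_v = c_v·t/H_d² = 1.1×1.2/3.95² = 0.084602.
T_v = 0.084602 corresponds to the U ≤ 60% branch:
U = √(4T_v/π) = 0.3282

U ≈ 32.8 %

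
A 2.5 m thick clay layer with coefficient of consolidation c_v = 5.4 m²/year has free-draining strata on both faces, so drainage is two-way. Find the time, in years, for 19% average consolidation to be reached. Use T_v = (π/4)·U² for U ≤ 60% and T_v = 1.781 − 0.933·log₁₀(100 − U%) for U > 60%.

t ≈ 0.0082 years

Drainage path length: H_d = H/2 = 1.25 m (double drainage).
U ≤ 60%: T_v = (π/4)·U² = (π/4)×0.19² = 0.028353.
t = T_v·H_d²/c_v = 0.028353×1.25²/5.4 = 0.008204 years.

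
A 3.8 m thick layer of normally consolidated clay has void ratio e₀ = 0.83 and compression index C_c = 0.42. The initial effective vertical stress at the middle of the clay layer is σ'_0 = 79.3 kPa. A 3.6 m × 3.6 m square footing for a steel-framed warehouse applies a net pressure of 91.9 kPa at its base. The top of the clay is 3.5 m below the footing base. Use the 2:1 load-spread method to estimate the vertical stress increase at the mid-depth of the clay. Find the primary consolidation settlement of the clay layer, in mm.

S_c ≈ 64.4 mm

Mid-depth of clay below the footing base: z = 3.5 + 3.8/2 = 5.4 m.
Stress increase at mid-clay by the 2:1 spreading method:
Δσ = qBL/((B+z)(L+z)) = 91.9×3.6×3.6/((3.6+5.4)(3.6+5.4)) = 14.704 kPa
Final effective stress: σ'_f = σ'_0 + Δσ = 79.3 + 14.704 = 94.004 kPa.
Normally consolidated clay, so the full stress increment lies on the virgin compression line:
S_c = C_c·H/(1+e₀)·log₁₀(σ'_f/σ'_0) = 0.42×3.8/(1+0.83)×log₁₀(94.004/79.3)
    = 0.87213 × 0.073873 = 0.06443 m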